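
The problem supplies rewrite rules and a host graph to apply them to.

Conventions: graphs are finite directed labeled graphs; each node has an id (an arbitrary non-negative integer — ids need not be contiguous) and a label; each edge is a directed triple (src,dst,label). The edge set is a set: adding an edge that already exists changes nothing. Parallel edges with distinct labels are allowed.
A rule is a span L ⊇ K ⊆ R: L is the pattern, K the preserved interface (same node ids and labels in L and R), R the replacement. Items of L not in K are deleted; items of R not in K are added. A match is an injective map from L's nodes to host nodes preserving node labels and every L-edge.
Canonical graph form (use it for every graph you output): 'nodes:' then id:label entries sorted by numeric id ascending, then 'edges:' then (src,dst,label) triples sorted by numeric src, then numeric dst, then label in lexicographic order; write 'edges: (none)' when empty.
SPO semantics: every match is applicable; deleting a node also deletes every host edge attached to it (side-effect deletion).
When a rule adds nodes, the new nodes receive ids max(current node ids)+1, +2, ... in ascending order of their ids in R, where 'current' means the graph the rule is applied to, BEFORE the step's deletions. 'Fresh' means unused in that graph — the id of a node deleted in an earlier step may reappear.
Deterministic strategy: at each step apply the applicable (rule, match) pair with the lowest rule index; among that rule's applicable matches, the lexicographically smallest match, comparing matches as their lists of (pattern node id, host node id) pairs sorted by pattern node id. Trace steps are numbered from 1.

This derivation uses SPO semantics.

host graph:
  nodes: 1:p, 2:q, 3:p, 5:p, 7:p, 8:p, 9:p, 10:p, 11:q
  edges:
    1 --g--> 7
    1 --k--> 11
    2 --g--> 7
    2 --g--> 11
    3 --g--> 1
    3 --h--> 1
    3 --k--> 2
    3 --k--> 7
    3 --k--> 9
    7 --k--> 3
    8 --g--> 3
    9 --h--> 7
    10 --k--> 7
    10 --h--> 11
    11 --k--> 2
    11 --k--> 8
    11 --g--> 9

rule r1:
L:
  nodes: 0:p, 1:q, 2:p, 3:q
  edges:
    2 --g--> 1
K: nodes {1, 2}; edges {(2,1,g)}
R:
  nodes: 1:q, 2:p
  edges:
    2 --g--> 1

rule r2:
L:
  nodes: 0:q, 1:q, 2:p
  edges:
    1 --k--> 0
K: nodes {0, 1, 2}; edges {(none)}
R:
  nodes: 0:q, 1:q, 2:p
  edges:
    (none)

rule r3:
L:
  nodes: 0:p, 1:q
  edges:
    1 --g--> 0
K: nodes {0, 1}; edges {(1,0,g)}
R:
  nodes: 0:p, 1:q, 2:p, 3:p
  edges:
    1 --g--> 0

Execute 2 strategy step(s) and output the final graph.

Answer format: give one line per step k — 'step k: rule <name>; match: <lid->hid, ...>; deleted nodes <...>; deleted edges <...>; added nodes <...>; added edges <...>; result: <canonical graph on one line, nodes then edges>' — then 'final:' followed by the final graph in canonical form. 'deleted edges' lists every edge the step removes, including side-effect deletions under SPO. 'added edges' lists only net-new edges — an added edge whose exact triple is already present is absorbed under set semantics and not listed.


step 1: rule r2; match: 0->2, 1->11, 2->1; deleted nodes (none); deleted edges (11,2,k); added nodes (none); added edges (none); result: nodes: 1:p, 2:q, 3:p, 5:p, 7:p, 8:p, 9:p, 10:p, 11:q edges: (1,7,g); (1,11,k); (2,7,g); (2,11,g); (3,1,g); (3,1,h); (3,2,k); (3,7,k); (3,9,k); (7,3,k); (8,3,g); (9,7,h); (10,7,k); (10,11,h); (11,8,k); (11,9,g)
step 2: rule r3; match: 0->7, 1->2; deleted nodes (none); deleted edges (none); added nodes 12, 13; added edges (none); result: nodes: 1:p, 2:q, 3:p, 5:p, 7:p, 8:p, 9:p, 10:p, 11:q, 12:p, 13:p edges: (1,7,g); (1,11,k); (2,7,g); (2,11,g); (3,1,g); (3,1,h); (3,2,k); (3,7,k); (3,9,k); (7,3,k); (8,3,g); (9,7,h); (10,7,k); (10,11,h); (11,8,k); (11,9,g)
final:
nodes: 1:p, 2:q, 3:p, 5:p, 7:p, 8:p, 9:p, 10:p, 11:q, 12:p, 13:p
edges: (1,7,g); (1,11,k); (2,7,g); (2,11,g); (3,1,g); (3,1,h); (3,2,k); (3,7,k); (3,9,k); (7,3,k); (8,3,g); (9,7,h); (10,7,k); (10,11,h); (11,8,k); (11,9,g)


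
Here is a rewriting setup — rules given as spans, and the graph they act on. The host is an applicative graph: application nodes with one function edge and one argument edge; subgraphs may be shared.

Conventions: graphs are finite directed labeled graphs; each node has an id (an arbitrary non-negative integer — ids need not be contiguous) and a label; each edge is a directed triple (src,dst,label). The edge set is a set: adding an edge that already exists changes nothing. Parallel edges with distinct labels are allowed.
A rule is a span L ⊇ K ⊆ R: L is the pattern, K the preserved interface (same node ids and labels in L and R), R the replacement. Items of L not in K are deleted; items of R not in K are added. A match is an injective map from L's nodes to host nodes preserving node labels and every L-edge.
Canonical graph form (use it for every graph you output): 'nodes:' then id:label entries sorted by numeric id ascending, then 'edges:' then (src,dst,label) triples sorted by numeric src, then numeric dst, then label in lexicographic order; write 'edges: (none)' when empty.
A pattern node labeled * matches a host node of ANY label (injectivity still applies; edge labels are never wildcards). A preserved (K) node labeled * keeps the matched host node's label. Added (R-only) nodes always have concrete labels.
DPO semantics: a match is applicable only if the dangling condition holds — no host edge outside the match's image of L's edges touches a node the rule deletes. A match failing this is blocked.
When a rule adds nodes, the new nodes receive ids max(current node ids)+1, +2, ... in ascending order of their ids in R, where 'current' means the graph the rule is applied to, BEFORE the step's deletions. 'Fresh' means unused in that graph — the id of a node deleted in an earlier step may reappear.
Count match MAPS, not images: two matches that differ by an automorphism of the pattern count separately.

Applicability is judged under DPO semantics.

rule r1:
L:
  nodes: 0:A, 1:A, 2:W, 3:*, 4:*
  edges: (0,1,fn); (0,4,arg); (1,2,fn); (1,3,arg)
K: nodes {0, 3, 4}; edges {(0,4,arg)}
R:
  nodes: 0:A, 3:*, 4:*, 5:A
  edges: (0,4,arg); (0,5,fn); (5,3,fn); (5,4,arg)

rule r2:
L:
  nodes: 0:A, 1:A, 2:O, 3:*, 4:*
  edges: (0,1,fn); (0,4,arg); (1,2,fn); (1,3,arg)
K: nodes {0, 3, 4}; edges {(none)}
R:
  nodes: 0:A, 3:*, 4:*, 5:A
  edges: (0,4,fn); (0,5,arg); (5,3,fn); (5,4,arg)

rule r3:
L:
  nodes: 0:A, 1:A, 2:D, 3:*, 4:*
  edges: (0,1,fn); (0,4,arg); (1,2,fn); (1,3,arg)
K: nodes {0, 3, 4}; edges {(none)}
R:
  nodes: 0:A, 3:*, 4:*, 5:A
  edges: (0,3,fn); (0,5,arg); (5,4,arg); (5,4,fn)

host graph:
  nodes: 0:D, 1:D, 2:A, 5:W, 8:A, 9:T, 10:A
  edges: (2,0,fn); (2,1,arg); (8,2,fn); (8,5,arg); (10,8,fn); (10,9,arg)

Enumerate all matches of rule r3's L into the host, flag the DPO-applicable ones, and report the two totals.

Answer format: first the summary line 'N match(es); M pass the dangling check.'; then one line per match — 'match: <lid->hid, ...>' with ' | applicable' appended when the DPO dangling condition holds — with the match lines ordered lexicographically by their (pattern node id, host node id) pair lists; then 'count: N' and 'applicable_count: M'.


1 match(es); 1 pass the dangling check.
match: 0->8, 1->2, 2->0, 3->1, 4->5 | applicable
count: 1
applicable_count: 1


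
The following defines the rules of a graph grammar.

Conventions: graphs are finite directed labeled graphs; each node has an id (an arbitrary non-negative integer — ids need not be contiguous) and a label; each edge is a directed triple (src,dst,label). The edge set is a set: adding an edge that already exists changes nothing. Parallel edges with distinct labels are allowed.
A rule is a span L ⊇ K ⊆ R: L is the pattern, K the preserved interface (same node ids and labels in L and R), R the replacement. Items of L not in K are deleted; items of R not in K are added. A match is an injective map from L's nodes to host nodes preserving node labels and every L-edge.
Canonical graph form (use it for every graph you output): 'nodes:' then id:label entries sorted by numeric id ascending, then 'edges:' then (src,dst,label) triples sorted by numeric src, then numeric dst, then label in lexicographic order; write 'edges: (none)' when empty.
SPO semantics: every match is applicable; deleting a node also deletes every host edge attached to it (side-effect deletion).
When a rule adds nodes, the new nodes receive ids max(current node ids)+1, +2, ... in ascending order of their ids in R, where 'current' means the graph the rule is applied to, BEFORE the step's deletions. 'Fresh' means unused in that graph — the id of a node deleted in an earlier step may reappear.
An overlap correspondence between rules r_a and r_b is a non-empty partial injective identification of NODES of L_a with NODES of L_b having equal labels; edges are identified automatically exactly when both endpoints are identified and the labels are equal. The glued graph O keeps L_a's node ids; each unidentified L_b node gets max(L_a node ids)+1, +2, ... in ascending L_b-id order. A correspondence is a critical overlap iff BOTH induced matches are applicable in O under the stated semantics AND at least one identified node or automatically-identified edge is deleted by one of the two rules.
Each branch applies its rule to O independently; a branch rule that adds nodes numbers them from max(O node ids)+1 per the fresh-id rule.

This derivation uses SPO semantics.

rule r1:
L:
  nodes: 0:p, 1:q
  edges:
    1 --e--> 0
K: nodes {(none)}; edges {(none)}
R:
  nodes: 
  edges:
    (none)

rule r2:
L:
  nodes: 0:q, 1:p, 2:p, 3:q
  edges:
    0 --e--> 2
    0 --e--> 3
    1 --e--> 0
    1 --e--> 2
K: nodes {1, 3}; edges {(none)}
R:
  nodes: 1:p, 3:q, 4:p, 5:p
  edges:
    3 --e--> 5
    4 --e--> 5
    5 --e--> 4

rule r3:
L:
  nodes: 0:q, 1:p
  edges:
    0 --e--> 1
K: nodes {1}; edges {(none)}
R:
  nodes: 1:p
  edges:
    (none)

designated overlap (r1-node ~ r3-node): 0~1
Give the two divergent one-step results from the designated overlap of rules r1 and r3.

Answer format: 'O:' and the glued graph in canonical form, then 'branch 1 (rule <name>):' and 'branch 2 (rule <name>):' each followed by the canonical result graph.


O:
nodes: 0:p, 1:q, 2:q
edges: (1,0,e); (2,0,e)
branch 1 (rule r1):
nodes: 2:q
edges: (none)
branch 2 (rule r3):
nodes: 0:p, 1:q
edges: (1,0,e)


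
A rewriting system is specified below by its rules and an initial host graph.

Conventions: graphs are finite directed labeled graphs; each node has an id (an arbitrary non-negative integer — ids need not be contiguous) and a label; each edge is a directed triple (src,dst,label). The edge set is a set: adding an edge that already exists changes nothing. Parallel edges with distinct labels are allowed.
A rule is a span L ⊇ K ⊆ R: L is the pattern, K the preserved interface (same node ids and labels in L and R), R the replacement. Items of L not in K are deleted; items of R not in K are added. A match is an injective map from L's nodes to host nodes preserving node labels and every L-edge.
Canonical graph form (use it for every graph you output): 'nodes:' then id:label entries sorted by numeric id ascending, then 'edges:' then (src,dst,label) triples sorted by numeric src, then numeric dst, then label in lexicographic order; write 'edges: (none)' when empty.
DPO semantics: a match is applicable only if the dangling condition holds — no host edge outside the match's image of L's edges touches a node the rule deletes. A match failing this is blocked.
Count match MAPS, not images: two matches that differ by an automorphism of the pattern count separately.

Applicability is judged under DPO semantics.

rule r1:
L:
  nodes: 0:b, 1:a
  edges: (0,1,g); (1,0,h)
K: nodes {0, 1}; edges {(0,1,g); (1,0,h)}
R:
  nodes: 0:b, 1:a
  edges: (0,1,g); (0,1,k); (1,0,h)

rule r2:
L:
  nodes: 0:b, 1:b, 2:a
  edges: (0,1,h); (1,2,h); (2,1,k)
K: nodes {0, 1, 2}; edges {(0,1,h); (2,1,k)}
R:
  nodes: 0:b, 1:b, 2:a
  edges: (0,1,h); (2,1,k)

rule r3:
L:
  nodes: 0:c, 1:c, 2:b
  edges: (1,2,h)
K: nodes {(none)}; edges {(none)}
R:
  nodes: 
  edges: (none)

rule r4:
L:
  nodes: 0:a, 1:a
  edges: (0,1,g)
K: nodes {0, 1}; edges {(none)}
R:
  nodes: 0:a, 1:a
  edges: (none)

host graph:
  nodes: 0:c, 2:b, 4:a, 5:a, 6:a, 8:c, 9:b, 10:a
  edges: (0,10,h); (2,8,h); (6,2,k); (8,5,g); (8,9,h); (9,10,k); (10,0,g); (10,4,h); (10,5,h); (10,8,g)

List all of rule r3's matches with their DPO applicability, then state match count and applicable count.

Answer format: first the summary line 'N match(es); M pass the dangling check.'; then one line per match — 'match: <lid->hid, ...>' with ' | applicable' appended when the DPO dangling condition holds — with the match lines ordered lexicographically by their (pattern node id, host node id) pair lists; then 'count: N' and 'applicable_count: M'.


1 match(es); 0 pass the dangling check.
match: 0->0, 1->8, 2->9
count: 1
applicable_count: 0


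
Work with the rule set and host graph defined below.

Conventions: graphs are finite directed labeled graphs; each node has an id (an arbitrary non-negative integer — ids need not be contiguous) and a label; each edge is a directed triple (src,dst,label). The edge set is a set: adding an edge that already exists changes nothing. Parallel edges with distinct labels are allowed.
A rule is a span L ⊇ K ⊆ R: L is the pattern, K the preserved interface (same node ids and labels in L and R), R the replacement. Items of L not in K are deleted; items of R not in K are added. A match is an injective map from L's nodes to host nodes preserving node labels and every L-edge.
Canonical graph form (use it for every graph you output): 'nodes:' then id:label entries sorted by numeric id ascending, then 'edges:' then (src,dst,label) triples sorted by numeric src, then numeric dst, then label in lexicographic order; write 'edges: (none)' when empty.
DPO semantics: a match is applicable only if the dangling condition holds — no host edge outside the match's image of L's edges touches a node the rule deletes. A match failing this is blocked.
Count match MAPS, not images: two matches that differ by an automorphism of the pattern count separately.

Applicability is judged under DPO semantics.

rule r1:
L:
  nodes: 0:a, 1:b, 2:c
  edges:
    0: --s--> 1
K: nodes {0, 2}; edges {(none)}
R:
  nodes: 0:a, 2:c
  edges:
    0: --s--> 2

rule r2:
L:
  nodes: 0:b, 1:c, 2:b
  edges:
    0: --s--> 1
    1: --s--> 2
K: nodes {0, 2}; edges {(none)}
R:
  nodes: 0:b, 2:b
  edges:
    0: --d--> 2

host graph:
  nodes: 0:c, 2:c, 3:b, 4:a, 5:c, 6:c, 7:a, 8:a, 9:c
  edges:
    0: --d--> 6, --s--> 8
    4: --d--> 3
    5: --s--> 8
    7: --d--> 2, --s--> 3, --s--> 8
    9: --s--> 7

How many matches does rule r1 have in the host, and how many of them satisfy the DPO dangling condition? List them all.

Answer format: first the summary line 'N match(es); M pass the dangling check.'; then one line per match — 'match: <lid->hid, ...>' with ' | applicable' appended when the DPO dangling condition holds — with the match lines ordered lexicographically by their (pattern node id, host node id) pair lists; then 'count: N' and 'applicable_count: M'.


5 match(es); 0 pass the dangling check.
match: 0->7, 1->3, 2->0
match: 0->7, 1->3, 2->2
match: 0->7, 1->3, 2->5
match: 0->7, 1->3, 2->6
match: 0->7, 1->3, 2->9
count: 5
applicable_count: 0


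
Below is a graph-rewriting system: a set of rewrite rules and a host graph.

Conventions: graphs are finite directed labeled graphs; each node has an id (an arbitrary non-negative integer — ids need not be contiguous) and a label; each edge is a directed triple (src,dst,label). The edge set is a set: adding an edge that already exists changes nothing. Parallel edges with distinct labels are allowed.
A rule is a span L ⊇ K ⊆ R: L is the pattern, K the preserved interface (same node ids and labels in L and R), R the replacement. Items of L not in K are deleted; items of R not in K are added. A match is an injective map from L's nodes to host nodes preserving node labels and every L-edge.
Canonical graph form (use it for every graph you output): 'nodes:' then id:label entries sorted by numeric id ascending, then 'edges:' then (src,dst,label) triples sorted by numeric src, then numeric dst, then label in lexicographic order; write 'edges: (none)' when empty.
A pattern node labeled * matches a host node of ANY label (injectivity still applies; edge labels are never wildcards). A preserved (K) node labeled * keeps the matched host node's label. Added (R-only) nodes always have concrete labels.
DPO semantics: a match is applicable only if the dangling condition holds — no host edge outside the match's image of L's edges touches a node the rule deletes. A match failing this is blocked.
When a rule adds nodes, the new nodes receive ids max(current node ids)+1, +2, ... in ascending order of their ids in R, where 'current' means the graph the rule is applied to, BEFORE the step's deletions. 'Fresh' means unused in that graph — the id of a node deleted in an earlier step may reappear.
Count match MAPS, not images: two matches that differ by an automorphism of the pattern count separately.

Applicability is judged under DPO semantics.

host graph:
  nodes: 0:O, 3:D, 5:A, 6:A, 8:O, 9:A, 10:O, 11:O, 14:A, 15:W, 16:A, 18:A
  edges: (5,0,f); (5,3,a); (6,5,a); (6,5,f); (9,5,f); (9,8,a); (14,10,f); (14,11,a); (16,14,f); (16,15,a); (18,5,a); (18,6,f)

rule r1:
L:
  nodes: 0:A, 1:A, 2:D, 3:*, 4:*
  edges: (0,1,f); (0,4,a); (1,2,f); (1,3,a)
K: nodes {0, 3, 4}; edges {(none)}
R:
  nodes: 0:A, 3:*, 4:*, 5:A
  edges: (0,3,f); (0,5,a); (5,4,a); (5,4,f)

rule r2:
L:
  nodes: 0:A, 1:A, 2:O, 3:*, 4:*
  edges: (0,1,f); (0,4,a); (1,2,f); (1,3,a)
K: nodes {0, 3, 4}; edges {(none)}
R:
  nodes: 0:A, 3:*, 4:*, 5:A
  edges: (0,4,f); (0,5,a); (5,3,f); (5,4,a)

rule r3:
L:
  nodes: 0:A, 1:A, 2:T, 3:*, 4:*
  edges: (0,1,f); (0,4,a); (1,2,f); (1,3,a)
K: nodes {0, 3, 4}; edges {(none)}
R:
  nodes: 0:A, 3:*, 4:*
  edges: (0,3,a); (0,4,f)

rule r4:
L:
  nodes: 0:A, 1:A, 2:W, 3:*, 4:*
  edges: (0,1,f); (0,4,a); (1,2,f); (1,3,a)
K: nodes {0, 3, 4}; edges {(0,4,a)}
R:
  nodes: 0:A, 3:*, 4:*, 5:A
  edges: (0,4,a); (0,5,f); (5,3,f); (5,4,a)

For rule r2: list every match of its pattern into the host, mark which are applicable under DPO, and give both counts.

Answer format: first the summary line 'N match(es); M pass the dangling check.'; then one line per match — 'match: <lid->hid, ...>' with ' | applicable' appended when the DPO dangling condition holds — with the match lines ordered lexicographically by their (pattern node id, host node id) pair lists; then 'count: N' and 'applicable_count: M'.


2 match(es); 1 pass the dangling check.
match: 0->9, 1->5, 2->0, 3->3, 4->8
match: 0->16, 1->14, 2->10, 3->11, 4->15 | applicable
count: 2
applicable_count: 1


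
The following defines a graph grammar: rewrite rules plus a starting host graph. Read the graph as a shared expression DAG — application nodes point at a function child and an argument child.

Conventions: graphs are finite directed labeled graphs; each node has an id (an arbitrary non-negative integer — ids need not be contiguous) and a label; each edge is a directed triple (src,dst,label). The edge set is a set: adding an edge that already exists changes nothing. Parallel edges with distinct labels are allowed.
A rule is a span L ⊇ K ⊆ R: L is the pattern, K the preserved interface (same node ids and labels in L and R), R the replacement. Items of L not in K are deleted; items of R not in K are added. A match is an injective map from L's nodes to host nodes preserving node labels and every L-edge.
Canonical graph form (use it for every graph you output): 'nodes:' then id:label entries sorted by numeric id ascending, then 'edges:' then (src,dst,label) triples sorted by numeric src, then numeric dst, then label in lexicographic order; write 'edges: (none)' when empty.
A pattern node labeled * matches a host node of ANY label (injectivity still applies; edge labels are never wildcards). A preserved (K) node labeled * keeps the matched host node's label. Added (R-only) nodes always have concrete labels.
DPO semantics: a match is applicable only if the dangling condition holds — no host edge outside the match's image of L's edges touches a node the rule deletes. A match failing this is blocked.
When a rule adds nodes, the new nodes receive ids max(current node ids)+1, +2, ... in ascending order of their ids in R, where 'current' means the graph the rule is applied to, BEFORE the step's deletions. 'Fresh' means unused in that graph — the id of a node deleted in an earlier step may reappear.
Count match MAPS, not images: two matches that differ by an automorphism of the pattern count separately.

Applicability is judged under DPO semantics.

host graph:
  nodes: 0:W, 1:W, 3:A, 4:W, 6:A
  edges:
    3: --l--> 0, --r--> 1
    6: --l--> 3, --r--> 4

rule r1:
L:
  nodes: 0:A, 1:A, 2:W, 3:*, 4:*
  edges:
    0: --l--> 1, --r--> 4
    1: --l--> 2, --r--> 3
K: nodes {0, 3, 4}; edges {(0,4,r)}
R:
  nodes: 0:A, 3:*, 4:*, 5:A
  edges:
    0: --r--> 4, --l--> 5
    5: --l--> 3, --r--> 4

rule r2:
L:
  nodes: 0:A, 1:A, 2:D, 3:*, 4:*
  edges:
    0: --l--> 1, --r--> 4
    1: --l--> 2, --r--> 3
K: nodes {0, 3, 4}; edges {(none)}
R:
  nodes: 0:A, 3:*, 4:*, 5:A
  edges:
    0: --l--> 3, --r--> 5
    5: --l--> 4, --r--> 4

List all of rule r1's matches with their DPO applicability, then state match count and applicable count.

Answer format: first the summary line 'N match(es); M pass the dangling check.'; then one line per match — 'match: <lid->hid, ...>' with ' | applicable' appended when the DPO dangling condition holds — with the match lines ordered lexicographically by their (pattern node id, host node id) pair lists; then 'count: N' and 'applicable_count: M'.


1 match(es); 1 pass the dangling check.
match: 0->6, 1->3, 2->0, 3->1, 4->4 | applicable
count: 1
applicable_count: 1


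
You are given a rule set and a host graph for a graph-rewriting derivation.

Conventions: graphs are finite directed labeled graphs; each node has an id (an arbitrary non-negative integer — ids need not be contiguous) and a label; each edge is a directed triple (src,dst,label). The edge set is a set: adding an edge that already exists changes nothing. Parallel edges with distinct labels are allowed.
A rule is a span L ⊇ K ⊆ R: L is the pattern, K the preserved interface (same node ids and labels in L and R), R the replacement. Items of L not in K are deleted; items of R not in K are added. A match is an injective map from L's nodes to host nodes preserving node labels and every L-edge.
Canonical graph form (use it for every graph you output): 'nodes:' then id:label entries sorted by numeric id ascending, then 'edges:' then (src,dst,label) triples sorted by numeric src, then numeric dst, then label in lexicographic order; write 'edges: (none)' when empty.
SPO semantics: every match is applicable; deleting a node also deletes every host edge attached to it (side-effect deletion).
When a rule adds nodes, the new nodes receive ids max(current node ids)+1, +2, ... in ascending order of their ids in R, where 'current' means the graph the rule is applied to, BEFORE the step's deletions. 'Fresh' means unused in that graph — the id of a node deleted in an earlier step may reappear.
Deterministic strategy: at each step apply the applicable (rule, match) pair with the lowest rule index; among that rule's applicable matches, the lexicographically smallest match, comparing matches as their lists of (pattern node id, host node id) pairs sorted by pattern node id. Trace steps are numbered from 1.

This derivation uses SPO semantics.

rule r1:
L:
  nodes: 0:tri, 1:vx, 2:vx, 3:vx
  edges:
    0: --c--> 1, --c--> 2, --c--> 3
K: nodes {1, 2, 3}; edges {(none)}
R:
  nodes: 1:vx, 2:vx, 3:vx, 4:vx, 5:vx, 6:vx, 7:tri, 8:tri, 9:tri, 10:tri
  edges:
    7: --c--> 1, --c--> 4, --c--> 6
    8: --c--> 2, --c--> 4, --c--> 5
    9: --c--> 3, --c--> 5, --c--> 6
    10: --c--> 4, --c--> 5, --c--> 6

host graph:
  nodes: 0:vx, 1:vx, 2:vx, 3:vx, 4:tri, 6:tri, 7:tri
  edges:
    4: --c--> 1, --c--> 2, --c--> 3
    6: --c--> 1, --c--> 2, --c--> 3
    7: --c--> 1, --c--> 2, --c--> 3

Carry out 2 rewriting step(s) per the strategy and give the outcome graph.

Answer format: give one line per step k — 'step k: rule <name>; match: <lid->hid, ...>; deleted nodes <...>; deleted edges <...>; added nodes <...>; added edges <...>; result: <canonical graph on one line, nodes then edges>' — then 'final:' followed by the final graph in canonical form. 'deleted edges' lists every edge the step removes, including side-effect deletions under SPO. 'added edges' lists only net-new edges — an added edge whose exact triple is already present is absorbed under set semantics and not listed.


step 1: rule r1; match: 0->4, 1->1, 2->2, 3->3; deleted nodes 4; deleted edges (4,1,c); (4,2,c); (4,3,c); added nodes 8, 9, 10, 11, 12, 13, 14; added edges (11,1,c); (11,8,c); (11,10,c); (12,2,c); (12,8,c); (12,9,c); (13,3,c); (13,9,c); (13,10,c); (14,8,c); (14,9,c); (14,10,c); result: nodes: 0:vx, 1:vx, 2:vx, 3:vx, 6:tri, 7:tri, 8:vx, 9:vx, 10:vx, 11:tri, 12:tri, 13:tri, 14:tri edges: (6,1,c); (6,2,c); (6,3,c); (7,1,c); (7,2,c); (7,3,c); (11,1,c); (11,8,c); (11,10,c); (12,2,c); (12,8,c); (12,9,c); (13,3,c); (13,9,c); (13,10,c); (14,8,c); (14,9,c); (14,10,c)
step 2: rule r1; match: 0->6, 1->1, 2->2, 3->3; deleted nodes 6; deleted edges (6,1,c); (6,2,c); (6,3,c); added nodes 15, 16, 17, 18, 19, 20, 21; added edges (18,1,c); (18,15,c); (18,17,c); (19,2,c); (19,15,c); (19,16,c); (20,3,c); (20,16,c); (20,17,c); (21,15,c); (21,16,c); (21,17,c); result: nodes: 0:vx, 1:vx, 2:vx, 3:vx, 7:tri, 8:vx, 9:vx, 10:vx, 11:tri, 12:tri, 13:tri, 14:tri, 15:vx, 16:vx, 17:vx, 18:tri, 19:tri, 20:tri, 21:tri edges: (7,1,c); (7,2,c); (7,3,c); (11,1,c); (11,8,c); (11,10,c); (12,2,c); (12,8,c); (12,9,c); (13,3,c); (13,9,c); (13,10,c); (14,8,c); (14,9,c); (14,10,c); (18,1,c); (18,15,c); (18,17,c); (19,2,c); (19,15,c); (19,16,c); (20,3,c); (20,16,c); (20,17,c); (21,15,c); (21,16,c); (21,17,c)
final:
nodes: 0:vx, 1:vx, 2:vx, 3:vx, 7:tri, 8:vx, 9:vx, 10:vx, 11:tri, 12:tri, 13:tri, 14:tri, 15:vx, 16:vx, 17:vx, 18:tri, 19:tri, 20:tri, 21:tri
edges: (7,1,c); (7,2,c); (7,3,c); (11,1,c); (11,8,c); (11,10,c); (12,2,c); (12,8,c); (12,9,c); (13,3,c); (13,9,c); (13,10,c); (14,8,c); (14,9,c); (14,10,c); (18,1,c); (18,15,c); (18,17,c); (19,2,c); (19,15,c); (19,16,c); (20,3,c); (20,16,c); (20,17,c); (21,15,c); (21,16,c); (21,17,c)


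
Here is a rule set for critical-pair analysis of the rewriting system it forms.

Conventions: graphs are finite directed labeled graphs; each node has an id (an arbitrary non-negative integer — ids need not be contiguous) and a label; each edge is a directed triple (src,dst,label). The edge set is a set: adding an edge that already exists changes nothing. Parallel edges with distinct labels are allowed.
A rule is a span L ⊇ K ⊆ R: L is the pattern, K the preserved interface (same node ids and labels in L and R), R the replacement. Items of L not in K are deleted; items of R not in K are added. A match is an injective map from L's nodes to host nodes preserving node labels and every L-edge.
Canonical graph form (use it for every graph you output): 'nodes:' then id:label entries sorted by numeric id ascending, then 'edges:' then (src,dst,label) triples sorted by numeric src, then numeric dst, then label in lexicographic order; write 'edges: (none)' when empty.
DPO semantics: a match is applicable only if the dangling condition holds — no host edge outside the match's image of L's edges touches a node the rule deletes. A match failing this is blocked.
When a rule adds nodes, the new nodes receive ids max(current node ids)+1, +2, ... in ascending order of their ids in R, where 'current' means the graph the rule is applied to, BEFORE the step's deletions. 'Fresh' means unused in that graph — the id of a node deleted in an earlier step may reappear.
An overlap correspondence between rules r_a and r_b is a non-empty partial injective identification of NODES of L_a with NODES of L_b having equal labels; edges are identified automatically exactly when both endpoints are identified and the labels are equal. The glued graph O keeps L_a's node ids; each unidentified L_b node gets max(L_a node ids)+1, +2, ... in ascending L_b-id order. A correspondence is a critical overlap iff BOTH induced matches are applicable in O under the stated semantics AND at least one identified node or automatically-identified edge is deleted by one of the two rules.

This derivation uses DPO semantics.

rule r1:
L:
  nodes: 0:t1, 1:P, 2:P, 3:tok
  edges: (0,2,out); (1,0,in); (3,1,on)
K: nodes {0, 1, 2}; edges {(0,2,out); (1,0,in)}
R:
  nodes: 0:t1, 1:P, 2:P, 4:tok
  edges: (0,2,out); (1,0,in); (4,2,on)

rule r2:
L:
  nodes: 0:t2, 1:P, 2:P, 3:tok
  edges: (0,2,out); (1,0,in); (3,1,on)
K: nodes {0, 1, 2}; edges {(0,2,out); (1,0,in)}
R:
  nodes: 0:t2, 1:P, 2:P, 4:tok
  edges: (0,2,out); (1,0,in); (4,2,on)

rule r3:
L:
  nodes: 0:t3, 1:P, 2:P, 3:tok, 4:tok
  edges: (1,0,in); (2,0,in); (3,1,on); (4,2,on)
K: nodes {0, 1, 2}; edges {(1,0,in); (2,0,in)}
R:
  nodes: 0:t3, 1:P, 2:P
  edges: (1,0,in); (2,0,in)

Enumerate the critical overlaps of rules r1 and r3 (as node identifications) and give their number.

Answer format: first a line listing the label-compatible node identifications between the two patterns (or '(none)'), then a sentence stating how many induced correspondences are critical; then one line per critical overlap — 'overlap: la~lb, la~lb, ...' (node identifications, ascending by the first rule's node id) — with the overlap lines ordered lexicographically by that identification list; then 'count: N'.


label-compatible node identifications between L(r1) and L(r3): 1~1, 1~2, 2~1, 2~2, 3~3, 3~4
4 of the induced correspondences are critical overlaps of r1 and r3.
overlap: 1~1, 2~2, 3~3
overlap: 1~1, 3~3
overlap: 1~2, 2~1, 3~4
overlap: 1~2, 3~4
count: 4


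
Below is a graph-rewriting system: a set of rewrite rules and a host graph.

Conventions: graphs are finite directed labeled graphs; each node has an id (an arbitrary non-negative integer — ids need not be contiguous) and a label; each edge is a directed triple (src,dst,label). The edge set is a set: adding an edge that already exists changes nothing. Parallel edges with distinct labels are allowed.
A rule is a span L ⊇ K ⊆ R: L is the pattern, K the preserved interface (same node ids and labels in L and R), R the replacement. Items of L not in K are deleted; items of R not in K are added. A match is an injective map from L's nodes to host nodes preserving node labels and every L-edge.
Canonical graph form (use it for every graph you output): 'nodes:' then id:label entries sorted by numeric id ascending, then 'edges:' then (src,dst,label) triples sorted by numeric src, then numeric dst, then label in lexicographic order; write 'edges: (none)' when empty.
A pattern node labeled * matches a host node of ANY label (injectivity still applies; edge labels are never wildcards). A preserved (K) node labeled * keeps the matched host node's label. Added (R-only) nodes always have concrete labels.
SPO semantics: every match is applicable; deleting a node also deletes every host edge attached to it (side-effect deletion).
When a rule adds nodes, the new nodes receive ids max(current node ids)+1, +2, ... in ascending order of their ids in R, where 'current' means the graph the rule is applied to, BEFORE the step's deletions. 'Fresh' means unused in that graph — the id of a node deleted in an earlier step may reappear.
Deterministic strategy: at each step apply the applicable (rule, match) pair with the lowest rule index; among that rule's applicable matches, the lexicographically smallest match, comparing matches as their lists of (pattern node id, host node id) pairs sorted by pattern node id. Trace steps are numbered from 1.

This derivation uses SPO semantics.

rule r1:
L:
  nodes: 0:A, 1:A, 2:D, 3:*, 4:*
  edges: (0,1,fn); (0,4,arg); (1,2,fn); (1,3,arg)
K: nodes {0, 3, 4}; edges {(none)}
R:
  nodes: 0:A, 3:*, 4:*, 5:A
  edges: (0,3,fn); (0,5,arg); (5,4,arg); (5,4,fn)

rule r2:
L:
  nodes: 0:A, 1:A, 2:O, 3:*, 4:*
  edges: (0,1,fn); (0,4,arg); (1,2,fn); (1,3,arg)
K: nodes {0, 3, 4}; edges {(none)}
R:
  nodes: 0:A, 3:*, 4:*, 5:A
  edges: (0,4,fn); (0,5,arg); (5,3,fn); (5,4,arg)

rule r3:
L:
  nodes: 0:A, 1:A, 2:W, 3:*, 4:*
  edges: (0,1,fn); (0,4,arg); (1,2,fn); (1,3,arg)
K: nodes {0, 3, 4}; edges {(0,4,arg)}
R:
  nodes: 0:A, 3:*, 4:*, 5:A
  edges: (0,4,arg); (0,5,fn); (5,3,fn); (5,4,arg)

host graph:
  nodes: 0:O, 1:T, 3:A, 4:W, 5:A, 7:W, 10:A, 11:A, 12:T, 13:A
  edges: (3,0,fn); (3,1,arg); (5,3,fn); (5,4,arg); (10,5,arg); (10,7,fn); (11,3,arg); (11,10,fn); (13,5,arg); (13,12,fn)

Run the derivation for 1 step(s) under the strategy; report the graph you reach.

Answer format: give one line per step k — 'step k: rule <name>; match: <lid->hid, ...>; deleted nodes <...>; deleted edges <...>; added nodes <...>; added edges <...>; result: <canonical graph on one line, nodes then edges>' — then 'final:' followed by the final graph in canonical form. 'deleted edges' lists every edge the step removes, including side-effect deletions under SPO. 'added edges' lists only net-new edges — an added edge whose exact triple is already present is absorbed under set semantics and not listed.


step 1: rule r2; match: 0->5, 1->3, 2->0, 3->1, 4->4; deleted nodes 0, 3; deleted edges (3,0,fn); (3,1,arg); (5,3,fn); (5,4,arg); (11,3,arg); added nodes 14; added edges (5,4,fn); (5,14,arg); (14,1,fn); (14,4,arg); result: nodes: 1:T, 4:W, 5:A, 7:W, 10:A, 11:A, 12:T, 13:A, 14:A edges: (5,4,fn); (5,14,arg); (10,5,arg); (10,7,fn); (11,10,fn); (13,5,arg); (13,12,fn); (14,1,fn); (14,4,arg)
final:
nodes: 1:T, 4:W, 5:A, 7:W, 10:A, 11:A, 12:T, 13:A, 14:A
edges: (5,4,fn); (5,14,arg); (10,5,arg); (10,7,fn); (11,10,fn); (13,5,arg); (13,12,fn); (14,1,fn); (14,4,arg)


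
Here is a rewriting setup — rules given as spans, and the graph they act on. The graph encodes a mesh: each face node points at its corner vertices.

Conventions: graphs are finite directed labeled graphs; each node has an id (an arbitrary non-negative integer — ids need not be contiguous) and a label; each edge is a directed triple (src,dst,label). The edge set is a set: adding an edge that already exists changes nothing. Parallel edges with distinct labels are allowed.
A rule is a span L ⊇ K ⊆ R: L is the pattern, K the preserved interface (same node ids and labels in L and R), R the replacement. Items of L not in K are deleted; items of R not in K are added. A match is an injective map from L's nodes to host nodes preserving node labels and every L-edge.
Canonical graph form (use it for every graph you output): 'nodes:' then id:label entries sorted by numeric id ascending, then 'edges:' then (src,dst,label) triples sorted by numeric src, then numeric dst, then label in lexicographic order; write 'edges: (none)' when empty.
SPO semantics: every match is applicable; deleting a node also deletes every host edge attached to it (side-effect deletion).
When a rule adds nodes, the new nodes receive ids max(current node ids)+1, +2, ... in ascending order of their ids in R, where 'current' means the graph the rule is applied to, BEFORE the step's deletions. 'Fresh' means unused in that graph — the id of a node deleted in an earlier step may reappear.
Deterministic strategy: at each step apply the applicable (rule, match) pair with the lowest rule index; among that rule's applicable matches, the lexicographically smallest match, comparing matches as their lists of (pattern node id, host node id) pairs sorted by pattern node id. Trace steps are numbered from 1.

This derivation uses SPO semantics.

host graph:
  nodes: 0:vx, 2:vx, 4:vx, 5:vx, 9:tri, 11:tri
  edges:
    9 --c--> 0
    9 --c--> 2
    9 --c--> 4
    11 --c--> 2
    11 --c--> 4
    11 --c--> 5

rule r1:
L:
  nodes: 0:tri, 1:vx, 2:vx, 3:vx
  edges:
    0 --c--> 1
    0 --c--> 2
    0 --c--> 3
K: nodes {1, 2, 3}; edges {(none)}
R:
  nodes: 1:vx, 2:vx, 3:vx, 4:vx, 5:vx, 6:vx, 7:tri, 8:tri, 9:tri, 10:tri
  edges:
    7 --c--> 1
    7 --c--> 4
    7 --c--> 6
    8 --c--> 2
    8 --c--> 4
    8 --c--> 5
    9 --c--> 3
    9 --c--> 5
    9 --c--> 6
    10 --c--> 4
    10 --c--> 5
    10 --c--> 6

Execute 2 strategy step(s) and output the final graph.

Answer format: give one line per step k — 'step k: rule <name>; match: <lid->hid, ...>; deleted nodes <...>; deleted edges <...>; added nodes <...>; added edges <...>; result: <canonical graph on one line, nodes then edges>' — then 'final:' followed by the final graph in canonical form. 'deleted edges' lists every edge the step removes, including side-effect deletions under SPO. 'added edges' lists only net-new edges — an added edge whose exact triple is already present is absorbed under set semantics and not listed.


step 1: rule r1; match: 0->9, 1->0, 2->2, 3->4; deleted nodes 9; deleted edges (9,0,c); (9,2,c); (9,4,c); added nodes 12, 13, 14, 15, 16, 17, 18; added edges (15,0,c); (15,12,c); (15,14,c); (16,2,c); (16,12,c); (16,13,c); (17,4,c); (17,13,c); (17,14,c); (18,12,c); (18,13,c); (18,14,c); result: nodes: 0:vx, 2:vx, 4:vx, 5:vx, 11:tri, 12:vx, 13:vx, 14:vx, 15:tri, 16:tri, 17:tri, 18:tri edges: (11,2,c); (11,4,c); (11,5,c); (15,0,c); (15,12,c); (15,14,c); (16,2,c); (16,12,c); (16,13,c); (17,4,c); (17,13,c); (17,14,c); (18,12,c); (18,13,c); (18,14,c)
step 2: rule r1; match: 0->11, 1->2, 2->4, 3->5; deleted nodes 11; deleted edges (11,2,c); (11,4,c); (11,5,c); added nodes 19, 20, 21, 22, 23, 24, 25; added edges (22,2,c); (22,19,c); (22,21,c); (23,4,c); (23,19,c); (23,20,c); (24,5,c); (24,20,c); (24,21,c); (25,19,c); (25,20,c); (25,21,c); result: nodes: 0:vx, 2:vx, 4:vx, 5:vx, 12:vx, 13:vx, 14:vx, 15:tri, 16:tri, 17:tri, 18:tri, 19:vx, 20:vx, 21:vx, 22:tri, 23:tri, 24:tri, 25:tri edges: (15,0,c); (15,12,c); (15,14,c); (16,2,c); (16,12,c); (16,13,c); (17,4,c); (17,13,c); (17,14,c); (18,12,c); (18,13,c); (18,14,c); (22,2,c); (22,19,c); (22,21,c); (23,4,c); (23,19,c); (23,20,c); (24,5,c); (24,20,c); (24,21,c); (25,19,c); (25,20,c); (25,21,c)
final:
nodes: 0:vx, 2:vx, 4:vx, 5:vx, 12:vx, 13:vx, 14:vx, 15:tri, 16:tri, 17:tri, 18:tri, 19:vx, 20:vx, 21:vx, 22:tri, 23:tri, 24:tri, 25:tri
edges: (15,0,c); (15,12,c); (15,14,c); (16,2,c); (16,12,c); (16,13,c); (17,4,c); (17,13,c); (17,14,c); (18,12,c); (18,13,c); (18,14,c); (22,2,c); (22,19,c); (22,21,c); (23,4,c); (23,19,c); (23,20,c); (24,5,c); (24,20,c); (24,21,c); (25,19,c); (25,20,c); (25,21,c)


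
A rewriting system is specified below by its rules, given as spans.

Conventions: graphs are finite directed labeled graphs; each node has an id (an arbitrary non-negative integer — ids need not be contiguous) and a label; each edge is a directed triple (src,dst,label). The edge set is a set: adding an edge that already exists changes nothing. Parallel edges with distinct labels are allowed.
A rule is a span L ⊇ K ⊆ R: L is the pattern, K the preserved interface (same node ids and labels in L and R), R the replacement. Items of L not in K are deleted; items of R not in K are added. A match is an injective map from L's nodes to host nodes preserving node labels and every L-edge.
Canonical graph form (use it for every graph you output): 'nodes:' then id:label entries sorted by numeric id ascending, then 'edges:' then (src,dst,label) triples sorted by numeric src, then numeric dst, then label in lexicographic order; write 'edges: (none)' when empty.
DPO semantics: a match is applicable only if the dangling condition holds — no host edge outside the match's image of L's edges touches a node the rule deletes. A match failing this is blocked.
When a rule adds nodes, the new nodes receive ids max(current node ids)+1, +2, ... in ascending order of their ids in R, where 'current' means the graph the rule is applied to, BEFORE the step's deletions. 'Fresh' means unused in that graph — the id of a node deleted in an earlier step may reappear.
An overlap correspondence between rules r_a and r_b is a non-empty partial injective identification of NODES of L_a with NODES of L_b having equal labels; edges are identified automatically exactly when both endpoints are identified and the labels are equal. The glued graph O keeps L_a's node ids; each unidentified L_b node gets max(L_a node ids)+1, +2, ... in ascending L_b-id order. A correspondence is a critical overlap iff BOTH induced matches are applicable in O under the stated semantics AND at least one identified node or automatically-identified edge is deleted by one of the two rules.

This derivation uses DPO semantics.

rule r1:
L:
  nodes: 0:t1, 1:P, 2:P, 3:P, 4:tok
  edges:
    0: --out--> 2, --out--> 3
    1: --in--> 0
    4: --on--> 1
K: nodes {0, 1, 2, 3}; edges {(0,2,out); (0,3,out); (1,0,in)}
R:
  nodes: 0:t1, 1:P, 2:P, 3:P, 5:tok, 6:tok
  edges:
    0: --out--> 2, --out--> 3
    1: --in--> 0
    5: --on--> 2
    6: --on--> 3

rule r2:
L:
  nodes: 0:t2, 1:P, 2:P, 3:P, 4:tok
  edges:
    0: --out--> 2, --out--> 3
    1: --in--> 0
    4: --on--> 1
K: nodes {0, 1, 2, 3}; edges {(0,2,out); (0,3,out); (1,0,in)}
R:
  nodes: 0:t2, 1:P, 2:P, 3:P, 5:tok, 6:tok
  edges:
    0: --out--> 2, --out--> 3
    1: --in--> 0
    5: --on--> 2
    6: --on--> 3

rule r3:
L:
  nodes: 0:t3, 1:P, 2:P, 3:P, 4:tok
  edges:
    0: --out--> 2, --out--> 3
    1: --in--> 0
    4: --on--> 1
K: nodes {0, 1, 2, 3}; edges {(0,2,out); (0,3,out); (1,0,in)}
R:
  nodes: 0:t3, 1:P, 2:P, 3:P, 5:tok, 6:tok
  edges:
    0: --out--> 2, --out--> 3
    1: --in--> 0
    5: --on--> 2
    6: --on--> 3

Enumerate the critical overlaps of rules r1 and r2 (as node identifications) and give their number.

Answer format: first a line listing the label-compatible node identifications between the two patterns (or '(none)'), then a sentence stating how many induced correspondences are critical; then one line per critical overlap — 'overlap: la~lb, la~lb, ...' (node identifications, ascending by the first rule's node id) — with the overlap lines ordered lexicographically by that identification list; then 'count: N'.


label-compatible node identifications between L(r1) and L(r2): 1~1, 1~2, 1~3, 2~1, 2~2, 2~3, 3~1, 3~2, 3~3, 4~4
7 of the induced correspondences are critical overlaps of r1 and r2.
overlap: 1~1, 2~2, 3~3, 4~4
overlap: 1~1, 2~2, 4~4
overlap: 1~1, 2~3, 3~2, 4~4
overlap: 1~1, 2~3, 4~4
overlap: 1~1, 3~2, 4~4
overlap: 1~1, 3~3, 4~4
overlap: 1~1, 4~4
count: 7
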